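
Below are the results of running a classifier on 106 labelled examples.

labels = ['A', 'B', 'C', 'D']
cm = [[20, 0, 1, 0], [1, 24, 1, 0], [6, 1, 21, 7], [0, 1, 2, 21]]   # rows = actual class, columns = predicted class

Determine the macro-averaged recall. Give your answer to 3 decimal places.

0.838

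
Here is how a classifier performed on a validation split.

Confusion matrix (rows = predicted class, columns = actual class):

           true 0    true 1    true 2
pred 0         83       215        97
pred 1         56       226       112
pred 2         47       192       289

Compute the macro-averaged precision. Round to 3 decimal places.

0.444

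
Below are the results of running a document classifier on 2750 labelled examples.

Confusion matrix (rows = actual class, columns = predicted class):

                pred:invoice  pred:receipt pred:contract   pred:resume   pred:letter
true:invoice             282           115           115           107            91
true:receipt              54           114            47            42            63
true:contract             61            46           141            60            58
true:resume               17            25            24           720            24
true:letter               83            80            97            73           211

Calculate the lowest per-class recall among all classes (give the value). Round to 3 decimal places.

0.356

Per-class recall (TP/(TP+FN)):
  invoice: TP=282, FN=115+115+107+91=428 → 282/710 = 0.3972
  receipt: TP=114, FN=54+47+42+63=206 → 114/320 = 0.3563
  contract: TP=141, FN=61+46+60+58=225 → 141/366 = 0.3852
  resume: TP=720, FN=17+25+24+24=90 → 720/810 = 0.8889
  letter: TP=211, FN=83+80+97+73=333 → 211/544 = 0.3879
Lowest is class 'receipt' with recall = 0.356.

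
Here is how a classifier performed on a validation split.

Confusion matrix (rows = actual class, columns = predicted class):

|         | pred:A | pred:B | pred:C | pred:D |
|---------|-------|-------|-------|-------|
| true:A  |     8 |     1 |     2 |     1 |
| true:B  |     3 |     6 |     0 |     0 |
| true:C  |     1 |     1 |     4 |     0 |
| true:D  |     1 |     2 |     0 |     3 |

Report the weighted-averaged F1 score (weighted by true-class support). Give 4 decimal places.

Per-class F1 score (2·TP/(2·TP+FP+FN)):
  A: TP=8, FP=3+1+1=5, FN=1+2+1=4 → 16/25 = 0.64000
  B: TP=6, FP=1+1+2=4, FN=3+0+0=3 → 12/19 = 0.63158
  C: TP=4, FP=2+0+0=2, FN=1+1+0=2 → 8/12 = 0.66667
  D: TP=3, FP=1+0+0=1, FN=1+2+0=3 → 6/10 = 0.60000
Weighted-F1 score = Σ (supportᵢ/N)·F1 scoreᵢ with N=33: (12/33)·0.64000 + (9/33)·0.63158 + (6/33)·0.66667 + (6/33)·0.60000 = 0.6353

0.6353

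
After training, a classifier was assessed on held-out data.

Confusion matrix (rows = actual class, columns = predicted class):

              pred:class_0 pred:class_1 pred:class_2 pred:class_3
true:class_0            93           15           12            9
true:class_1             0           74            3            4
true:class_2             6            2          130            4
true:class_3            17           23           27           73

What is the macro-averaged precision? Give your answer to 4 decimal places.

Per-class precision (TP/(TP+FP)):
  class_0: TP=93, FP=0+6+17=23 → 93/116 = 0.80172
  class_1: TP=74, FP=15+2+23=40 → 74/114 = 0.64912
  class_2: TP=130, FP=12+3+27=42 → 130/172 = 0.75581
  class_3: TP=73, FP=9+4+4=17 → 73/90 = 0.81111
Macro-precision = mean = (0.80172 + 0.64912 + 0.75581 + 0.81111) / 4 = 0.7544

0.7544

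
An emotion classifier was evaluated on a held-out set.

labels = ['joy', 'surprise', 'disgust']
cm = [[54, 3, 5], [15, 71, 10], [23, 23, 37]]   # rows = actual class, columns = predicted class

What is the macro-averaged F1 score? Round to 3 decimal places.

0.662

Per-class F1 score (2·TP/(2·TP+FP+FN)):
  joy: TP=54, FP=15+23=38, FN=3+5=8 → 108/154 = 0.7013
  surprise: TP=71, FP=3+23=26, FN=15+10=25 → 142/193 = 0.7358
  disgust: TP=37, FP=5+10=15, FN=23+23=46 → 74/135 = 0.5481
Macro-F1 score = mean = (0.7013 + 0.7358 + 0.5481) / 3 = 0.662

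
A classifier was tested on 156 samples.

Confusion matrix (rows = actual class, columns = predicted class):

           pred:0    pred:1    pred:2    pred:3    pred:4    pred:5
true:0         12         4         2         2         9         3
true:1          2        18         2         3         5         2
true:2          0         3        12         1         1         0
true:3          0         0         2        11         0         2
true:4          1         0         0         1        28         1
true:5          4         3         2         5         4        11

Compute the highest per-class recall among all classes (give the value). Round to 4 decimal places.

Per-class recall (TP/(TP+FN)):
  0: TP=12, FN=4+2+2+9+3=20 → 12/32 = 0.37500
  1: TP=18, FN=2+2+3+5+2=14 → 18/32 = 0.56250
  2: TP=12, FN=0+3+1+1+0=5 → 12/17 = 0.70588
  3: TP=11, FN=0+0+2+0+2=4 → 11/15 = 0.73333
  4: TP=28, FN=1+0+0+1+1=3 → 28/31 = 0.90323
  5: TP=11, FN=4+3+2+5+4=18 → 11/29 = 0.37931
Highest is class '4' with recall = 0.9032.

0.9032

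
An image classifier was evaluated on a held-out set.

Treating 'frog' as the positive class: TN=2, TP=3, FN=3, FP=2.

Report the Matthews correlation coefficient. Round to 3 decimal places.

0.000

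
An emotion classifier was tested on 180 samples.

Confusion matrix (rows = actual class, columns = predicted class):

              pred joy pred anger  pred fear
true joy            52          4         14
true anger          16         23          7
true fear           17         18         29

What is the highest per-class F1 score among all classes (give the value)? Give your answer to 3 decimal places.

0.671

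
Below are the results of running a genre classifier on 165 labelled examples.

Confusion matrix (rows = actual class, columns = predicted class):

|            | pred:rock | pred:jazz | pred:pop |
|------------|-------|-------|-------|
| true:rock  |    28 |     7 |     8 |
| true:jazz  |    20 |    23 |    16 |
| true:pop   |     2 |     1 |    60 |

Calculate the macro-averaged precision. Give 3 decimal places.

0.672

Per-class precision (TP/(TP+FP)):
  rock: TP=28, FP=20+2=22 → 28/50 = 0.5600
  jazz: TP=23, FP=7+1=8 → 23/31 = 0.7419
  pop: TP=60, FP=8+16=24 → 60/84 = 0.7143
Macro-precision = mean = (0.5600 + 0.7419 + 0.7143) / 3 = 0.672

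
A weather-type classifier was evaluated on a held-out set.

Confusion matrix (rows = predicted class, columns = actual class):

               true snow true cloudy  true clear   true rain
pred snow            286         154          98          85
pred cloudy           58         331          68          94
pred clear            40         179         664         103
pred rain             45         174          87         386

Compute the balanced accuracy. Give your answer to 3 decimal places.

Balanced accuracy = mean of per-class recall.
  snow: recall = 286/429 = 0.6667
  cloudy: recall = 331/838 = 0.3950
  clear: recall = 664/917 = 0.7241
  rain: recall = 386/668 = 0.5778
Mean = (0.6667 + 0.3950 + 0.7241 + 0.5778) / 4 = 0.591

0.591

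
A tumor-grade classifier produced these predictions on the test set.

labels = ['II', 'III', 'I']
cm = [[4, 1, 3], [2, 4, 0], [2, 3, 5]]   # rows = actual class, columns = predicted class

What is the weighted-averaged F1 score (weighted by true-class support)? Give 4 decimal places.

Per-class F1 score (2·TP/(2·TP+FP+FN)):
  II: TP=4, FP=2+2=4, FN=1+3=4 → 8/16 = 0.50000
  III: TP=4, FP=1+3=4, FN=2+0=2 → 8/14 = 0.57143
  I: TP=5, FP=3+0=3, FN=2+3=5 → 10/18 = 0.55556
Weighted-F1 score = Σ (supportᵢ/N)·F1 scoreᵢ with N=24: (8/24)·0.50000 + (6/24)·0.57143 + (10/24)·0.55556 = 0.5410

0.5410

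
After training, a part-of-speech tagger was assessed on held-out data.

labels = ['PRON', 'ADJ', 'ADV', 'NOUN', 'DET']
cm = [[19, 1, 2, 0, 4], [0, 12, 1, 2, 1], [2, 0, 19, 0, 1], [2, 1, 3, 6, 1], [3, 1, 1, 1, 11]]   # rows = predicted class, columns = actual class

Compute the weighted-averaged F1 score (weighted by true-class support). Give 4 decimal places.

0.7172

Per-class F1 score (2·TP/(2·TP+FP+FN)):
  PRON: TP=19, FP=1+2+0+4=7, FN=0+2+2+3=7 → 38/52 = 0.73077
  ADJ: TP=12, FP=0+1+2+1=4, FN=1+0+1+1=3 → 24/31 = 0.77419
  ADV: TP=19, FP=2+0+0+1=3, FN=2+1+3+1=7 → 38/48 = 0.79167
  NOUN: TP=6, FP=2+1+3+1=7, FN=0+2+0+1=3 → 12/22 = 0.54545
  DET: TP=11, FP=3+1+1+1=6, FN=4+1+1+1=7 → 22/35 = 0.62857
Weighted-F1 score = Σ (supportᵢ/N)·F1 scoreᵢ with N=94: (26/94)·0.73077 + (15/94)·0.77419 + (26/94)·0.79167 + (9/94)·0.54545 + (18/94)·0.62857 = 0.7172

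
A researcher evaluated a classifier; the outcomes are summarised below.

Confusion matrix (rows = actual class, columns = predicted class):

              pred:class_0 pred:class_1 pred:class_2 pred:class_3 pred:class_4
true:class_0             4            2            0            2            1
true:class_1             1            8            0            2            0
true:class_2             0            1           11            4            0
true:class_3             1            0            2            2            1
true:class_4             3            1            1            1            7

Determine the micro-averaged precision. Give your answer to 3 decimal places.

0.582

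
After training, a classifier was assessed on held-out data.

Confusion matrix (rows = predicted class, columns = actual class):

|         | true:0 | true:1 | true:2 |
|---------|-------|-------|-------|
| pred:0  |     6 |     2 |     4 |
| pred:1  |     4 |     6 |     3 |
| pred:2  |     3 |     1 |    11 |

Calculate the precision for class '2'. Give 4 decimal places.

Treat '2' as positive and all other classes as negative.
precision = TP/(TP+FP).
2: TP=11, FP=3+1=4 → 11/15 = 0.73333

0.7333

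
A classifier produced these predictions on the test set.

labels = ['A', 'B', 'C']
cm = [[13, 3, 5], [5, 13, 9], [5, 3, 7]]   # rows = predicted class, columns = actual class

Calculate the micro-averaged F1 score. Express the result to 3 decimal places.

0.524

Micro-averaging pools counts across classes: ΣTP=33, ΣFP=30, ΣFN=30.
Micro-F1 score = 2·TP/(2·TP+FP+FN) on pooled counts = 0.524 (equals overall accuracy in single-label multiclass).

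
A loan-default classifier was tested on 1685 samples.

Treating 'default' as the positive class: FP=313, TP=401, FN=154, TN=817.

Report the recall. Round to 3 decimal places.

Recall = TP/(TP+FN) = 401/(401+154) = 401/555 = 0.723

0.723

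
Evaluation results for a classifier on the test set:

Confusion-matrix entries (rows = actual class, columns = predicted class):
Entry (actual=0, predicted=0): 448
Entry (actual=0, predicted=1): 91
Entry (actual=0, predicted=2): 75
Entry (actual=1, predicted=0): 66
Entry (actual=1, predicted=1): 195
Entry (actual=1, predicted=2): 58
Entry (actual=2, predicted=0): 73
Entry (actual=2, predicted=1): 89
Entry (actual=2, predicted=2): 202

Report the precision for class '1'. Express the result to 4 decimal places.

precision = TP/(TP+FP).
1: TP=195, FP=91+89=180 → 195/375 = 0.52000

0.5200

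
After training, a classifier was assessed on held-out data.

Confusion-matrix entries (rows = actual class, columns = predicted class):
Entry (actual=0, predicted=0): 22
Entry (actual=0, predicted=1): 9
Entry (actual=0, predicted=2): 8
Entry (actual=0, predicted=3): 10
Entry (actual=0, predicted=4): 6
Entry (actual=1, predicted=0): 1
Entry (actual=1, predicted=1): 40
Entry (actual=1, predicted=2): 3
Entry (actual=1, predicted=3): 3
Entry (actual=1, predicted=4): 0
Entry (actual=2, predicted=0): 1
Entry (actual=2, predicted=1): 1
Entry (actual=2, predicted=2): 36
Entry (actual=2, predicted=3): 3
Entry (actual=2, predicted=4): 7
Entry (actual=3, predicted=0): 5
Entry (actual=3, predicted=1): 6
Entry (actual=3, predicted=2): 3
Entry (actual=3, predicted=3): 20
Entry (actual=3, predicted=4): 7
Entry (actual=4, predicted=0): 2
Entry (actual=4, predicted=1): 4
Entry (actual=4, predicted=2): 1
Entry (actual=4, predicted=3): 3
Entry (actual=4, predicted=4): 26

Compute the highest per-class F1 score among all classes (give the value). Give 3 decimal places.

0.748

Per-class F1 score (2·TP/(2·TP+FP+FN)):
  0: TP=22, FP=1+1+5+2=9, FN=9+8+10+6=33 → 44/86 = 0.5116
  1: TP=40, FP=9+1+6+4=20, FN=1+3+3+0=7 → 80/107 = 0.7477
  2: TP=36, FP=8+3+3+1=15, FN=1+1+3+7=12 → 72/99 = 0.7273
  3: TP=20, FP=10+3+3+3=19, FN=5+6+3+7=21 → 40/80 = 0.5000
  4: TP=26, FP=6+0+7+7=20, FN=2+4+1+3=10 → 52/82 = 0.6341
Highest is class '1' with F1 score = 0.748.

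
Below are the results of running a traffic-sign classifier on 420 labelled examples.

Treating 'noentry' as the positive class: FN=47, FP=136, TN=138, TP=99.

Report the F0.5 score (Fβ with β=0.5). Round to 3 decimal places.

Fβ = (1+β²)·TP / ((1+β²)·TP + β²·FN + FP), with β²=1/4
= 1.25·99 / (1.25·99 + 0.25·47 + 136) = 0.456

0.456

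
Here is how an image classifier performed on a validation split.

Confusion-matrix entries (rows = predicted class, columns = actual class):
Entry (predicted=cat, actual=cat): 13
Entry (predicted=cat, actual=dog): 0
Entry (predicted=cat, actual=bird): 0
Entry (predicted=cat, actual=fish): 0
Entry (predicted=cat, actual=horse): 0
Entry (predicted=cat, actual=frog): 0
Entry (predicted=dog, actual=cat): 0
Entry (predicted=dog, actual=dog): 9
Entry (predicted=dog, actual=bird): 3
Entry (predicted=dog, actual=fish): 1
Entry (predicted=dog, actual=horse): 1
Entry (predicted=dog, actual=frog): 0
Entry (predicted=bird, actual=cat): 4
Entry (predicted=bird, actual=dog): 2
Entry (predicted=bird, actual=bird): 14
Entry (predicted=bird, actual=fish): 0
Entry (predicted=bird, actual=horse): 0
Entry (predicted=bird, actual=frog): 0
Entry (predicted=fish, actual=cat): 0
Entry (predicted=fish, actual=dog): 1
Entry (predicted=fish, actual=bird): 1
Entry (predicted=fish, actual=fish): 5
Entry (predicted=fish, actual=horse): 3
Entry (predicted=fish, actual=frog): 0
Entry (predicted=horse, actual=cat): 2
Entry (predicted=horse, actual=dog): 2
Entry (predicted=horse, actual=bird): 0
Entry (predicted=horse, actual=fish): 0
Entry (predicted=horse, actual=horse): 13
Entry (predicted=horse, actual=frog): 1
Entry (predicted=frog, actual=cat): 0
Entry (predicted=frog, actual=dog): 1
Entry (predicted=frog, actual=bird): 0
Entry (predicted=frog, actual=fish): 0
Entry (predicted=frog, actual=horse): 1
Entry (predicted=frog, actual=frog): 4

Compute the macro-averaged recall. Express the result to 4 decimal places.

0.7363

Per-class recall (TP/(TP+FN)):
  cat: TP=13, FN=0+4+0+2+0=6 → 13/19 = 0.68421
  dog: TP=9, FN=0+2+1+2+1=6 → 9/15 = 0.60000
  bird: TP=14, FN=0+3+1+0+0=4 → 14/18 = 0.77778
  fish: TP=5, FN=0+1+0+0+0=1 → 5/6 = 0.83333
  horse: TP=13, FN=0+1+0+3+1=5 → 13/18 = 0.72222
  frog: TP=4, FN=0+0+0+0+1=1 → 4/5 = 0.80000
Macro-recall = mean = (0.68421 + 0.60000 + 0.77778 + 0.83333 + 0.72222 + 0.80000) / 6 = 0.7363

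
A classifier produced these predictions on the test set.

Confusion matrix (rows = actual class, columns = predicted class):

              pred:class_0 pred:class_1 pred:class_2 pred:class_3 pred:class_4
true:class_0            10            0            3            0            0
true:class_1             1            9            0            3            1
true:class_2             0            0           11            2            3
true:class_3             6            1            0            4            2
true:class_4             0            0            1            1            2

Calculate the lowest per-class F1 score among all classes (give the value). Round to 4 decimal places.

0.3333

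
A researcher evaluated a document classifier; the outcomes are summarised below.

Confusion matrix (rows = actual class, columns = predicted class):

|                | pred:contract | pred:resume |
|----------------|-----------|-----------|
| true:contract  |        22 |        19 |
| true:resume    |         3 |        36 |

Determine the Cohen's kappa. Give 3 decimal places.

0.455

Observed agreement pₒ = trace/N = 58/80 = 0.7250
Expected agreement pₑ = Σ (rowᵢ·colᵢ)/N² = (41·25 + 39·55)/80² = 0.4953
κ = (pₒ − pₑ)/(1 − pₑ) = (0.7250 − 0.4953)/(1 − 0.4953) = 0.455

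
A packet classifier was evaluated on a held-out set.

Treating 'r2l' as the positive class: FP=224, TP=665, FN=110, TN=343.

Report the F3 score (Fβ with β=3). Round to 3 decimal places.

0.846

Fβ = (1+β²)·TP / ((1+β²)·TP + β²·FN + FP), with β²=9
= 10·665 / (10·665 + 9·110 + 224) = 0.846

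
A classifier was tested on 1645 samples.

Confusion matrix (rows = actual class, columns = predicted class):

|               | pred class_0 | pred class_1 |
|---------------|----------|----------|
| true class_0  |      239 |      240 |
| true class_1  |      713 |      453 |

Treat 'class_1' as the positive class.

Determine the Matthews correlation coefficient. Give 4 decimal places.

-0.1035

MCC = (TP·TN − FP·FN) / √((TP+FP)(TP+FN)(TN+FP)(TN+FN))
Numerator = 453·239 − 240·713 = -62853
Denominator = √(693·1166·479·952) = √368471792304 = 607018.7743
MCC = -62853 / 607018.7743 = -0.1035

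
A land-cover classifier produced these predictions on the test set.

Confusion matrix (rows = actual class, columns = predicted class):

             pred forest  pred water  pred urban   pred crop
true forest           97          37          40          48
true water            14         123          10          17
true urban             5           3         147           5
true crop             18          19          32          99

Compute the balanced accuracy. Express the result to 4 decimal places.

0.6737

Balanced accuracy = mean of per-class recall.
  forest: recall = 97/222 = 0.43694
  water: recall = 123/164 = 0.75000
  urban: recall = 147/160 = 0.91875
  crop: recall = 99/168 = 0.58929
Mean = (0.43694 + 0.75000 + 0.91875 + 0.58929) / 4 = 0.6737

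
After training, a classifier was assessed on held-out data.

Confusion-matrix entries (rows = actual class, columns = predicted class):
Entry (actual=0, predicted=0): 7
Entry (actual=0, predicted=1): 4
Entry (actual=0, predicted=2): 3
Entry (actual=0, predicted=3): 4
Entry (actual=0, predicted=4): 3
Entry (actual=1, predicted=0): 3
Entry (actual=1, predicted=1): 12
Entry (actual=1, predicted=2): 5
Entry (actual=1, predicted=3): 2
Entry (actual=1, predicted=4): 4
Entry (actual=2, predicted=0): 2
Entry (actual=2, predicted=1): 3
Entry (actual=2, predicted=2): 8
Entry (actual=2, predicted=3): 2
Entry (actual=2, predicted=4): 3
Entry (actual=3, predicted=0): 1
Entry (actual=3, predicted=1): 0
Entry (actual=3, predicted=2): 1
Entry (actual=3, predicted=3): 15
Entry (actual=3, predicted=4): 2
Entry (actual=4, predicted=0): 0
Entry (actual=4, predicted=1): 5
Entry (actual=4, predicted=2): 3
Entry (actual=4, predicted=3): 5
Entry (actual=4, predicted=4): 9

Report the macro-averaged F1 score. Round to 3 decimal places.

0.474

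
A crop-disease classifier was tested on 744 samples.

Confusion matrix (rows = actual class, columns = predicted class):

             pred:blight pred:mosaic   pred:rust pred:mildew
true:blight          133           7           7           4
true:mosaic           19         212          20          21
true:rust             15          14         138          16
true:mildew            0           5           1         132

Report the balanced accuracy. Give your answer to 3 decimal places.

Balanced accuracy = mean of per-class recall.
  blight: recall = 133/151 = 0.8808
  mosaic: recall = 212/272 = 0.7794
  rust: recall = 138/183 = 0.7541
  mildew: recall = 132/138 = 0.9565
Mean = (0.8808 + 0.7794 + 0.7541 + 0.9565) / 4 = 0.843

0.843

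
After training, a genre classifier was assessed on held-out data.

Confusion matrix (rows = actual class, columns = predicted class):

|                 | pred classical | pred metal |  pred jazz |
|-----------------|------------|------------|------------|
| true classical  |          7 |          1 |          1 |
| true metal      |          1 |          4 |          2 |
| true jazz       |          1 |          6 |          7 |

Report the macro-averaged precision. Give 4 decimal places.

0.6138

Per-class precision (TP/(TP+FP)):
  classical: TP=7, FP=1+1=2 → 7/9 = 0.77778
  metal: TP=4, FP=1+6=7 → 4/11 = 0.36364
  jazz: TP=7, FP=1+2=3 → 7/10 = 0.70000
Macro-precision = mean = (0.77778 + 0.36364 + 0.70000) / 3 = 0.6138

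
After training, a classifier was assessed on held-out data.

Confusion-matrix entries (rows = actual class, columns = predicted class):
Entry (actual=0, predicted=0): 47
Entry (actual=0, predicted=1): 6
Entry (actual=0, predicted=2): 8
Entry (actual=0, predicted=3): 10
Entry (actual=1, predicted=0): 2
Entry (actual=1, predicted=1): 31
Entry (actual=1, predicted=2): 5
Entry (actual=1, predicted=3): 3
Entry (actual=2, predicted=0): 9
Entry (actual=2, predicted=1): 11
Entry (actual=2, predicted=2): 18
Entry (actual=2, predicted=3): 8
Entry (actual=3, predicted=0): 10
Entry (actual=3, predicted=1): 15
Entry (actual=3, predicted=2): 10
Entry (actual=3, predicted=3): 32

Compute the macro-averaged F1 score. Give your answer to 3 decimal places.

0.555

Per-class F1 score (2·TP/(2·TP+FP+FN)):
  0: TP=47, FP=2+9+10=21, FN=6+8+10=24 → 94/139 = 0.6763
  1: TP=31, FP=6+11+15=32, FN=2+5+3=10 → 62/104 = 0.5962
  2: TP=18, FP=8+5+10=23, FN=9+11+8=28 → 36/87 = 0.4138
  3: TP=32, FP=10+3+8=21, FN=10+15+10=35 → 64/120 = 0.5333
Macro-F1 score = mean = (0.6763 + 0.5962 + 0.4138 + 0.5333) / 4 = 0.555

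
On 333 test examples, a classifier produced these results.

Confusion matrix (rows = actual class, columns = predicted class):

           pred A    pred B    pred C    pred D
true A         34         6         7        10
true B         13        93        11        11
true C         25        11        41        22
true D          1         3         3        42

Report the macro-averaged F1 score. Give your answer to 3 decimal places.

Per-class F1 score (2·TP/(2·TP+FP+FN)):
  A: TP=34, FP=13+25+1=39, FN=6+7+10=23 → 68/130 = 0.5231
  B: TP=93, FP=6+11+3=20, FN=13+11+11=35 → 186/241 = 0.7718
  C: TP=41, FP=7+11+3=21, FN=25+11+22=58 → 82/161 = 0.5093
  D: TP=42, FP=10+11+22=43, FN=1+3+3=7 → 84/134 = 0.6269
Macro-F1 score = mean = (0.5231 + 0.7718 + 0.5093 + 0.6269) / 4 = 0.608

0.608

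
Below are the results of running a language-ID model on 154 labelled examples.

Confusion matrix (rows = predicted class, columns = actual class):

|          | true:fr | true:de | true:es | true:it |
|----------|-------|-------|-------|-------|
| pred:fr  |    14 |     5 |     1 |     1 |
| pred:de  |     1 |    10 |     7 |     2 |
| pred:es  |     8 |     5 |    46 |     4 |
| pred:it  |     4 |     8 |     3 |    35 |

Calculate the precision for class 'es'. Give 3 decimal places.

0.730

precision = TP/(TP+FP).
es: TP=46, FP=8+5+4=17 → 46/63 = 0.7302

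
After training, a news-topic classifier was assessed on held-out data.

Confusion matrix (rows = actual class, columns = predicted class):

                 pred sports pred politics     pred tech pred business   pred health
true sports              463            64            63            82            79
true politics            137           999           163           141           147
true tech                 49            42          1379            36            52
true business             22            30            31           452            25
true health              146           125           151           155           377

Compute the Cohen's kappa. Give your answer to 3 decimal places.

Observed agreement pₒ = trace/N = 3670/5410 = 0.6784
Expected agreement pₑ = Σ (rowᵢ·colᵢ)/N² = (751·817 + 1587·1260 + 1558·1787 + 560·866 + 954·680)/5410² = 0.2231
κ = (pₒ − pₑ)/(1 − pₑ) = (0.6784 − 0.2231)/(1 − 0.2231) = 0.586

0.586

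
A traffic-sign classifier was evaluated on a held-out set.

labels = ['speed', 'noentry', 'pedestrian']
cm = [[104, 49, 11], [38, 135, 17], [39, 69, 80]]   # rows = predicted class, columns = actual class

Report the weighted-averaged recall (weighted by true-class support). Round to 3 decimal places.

0.589

Per-class recall (TP/(TP+FN)):
  speed: TP=104, FN=38+39=77 → 104/181 = 0.5746
  noentry: TP=135, FN=49+69=118 → 135/253 = 0.5336
  pedestrian: TP=80, FN=11+17=28 → 80/108 = 0.7407
Weighted-recall = Σ (supportᵢ/N)·recallᵢ with N=542: (181/542)·0.5746 + (253/542)·0.5336 + (108/542)·0.7407 = 0.589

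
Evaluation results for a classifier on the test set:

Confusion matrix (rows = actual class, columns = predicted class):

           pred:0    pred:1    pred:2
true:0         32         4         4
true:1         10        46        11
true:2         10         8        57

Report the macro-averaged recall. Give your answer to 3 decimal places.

0.749

Per-class recall (TP/(TP+FN)):
  0: TP=32, FN=4+4=8 → 32/40 = 0.8000
  1: TP=46, FN=10+11=21 → 46/67 = 0.6866
  2: TP=57, FN=10+8=18 → 57/75 = 0.7600
Macro-recall = mean = (0.8000 + 0.6866 + 0.7600) / 3 = 0.749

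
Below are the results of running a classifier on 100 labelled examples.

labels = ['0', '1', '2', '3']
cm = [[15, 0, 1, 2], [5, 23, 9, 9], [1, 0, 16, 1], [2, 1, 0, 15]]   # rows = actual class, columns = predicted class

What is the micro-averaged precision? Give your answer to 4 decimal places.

Micro-averaging pools counts across classes: ΣTP=69, ΣFP=31, ΣFN=31.
Micro-precision = TP/(TP+FP) on pooled counts = 0.6900 (equals overall accuracy in single-label multiclass).

0.6900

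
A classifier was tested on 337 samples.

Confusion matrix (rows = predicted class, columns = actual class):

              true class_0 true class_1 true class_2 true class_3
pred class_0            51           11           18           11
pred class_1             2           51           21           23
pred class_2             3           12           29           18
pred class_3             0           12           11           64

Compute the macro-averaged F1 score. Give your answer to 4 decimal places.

0.5733

Per-class F1 score (2·TP/(2·TP+FP+FN)):
  class_0: TP=51, FP=11+18+11=40, FN=2+3+0=5 → 102/147 = 0.69388
  class_1: TP=51, FP=2+21+23=46, FN=11+12+12=35 → 102/183 = 0.55738
  class_2: TP=29, FP=3+12+18=33, FN=18+21+11=50 → 58/141 = 0.41135
  class_3: TP=64, FP=0+12+11=23, FN=11+23+18=52 → 128/203 = 0.63054
Macro-F1 score = mean = (0.69388 + 0.55738 + 0.41135 + 0.63054) / 4 = 0.5733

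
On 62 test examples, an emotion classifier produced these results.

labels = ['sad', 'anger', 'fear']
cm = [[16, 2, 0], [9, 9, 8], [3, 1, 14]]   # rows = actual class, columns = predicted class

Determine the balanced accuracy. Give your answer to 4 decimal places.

Balanced accuracy = mean of per-class recall.
  sad: recall = 16/18 = 0.88889
  anger: recall = 9/26 = 0.34615
  fear: recall = 14/18 = 0.77778
Mean = (0.88889 + 0.34615 + 0.77778) / 3 = 0.6709

0.6709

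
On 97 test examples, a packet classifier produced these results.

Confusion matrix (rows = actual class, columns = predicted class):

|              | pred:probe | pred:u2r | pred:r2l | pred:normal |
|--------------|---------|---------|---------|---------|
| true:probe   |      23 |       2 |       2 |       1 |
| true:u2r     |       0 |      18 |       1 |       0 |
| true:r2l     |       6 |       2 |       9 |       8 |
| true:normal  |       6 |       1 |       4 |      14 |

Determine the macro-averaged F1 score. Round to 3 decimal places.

0.652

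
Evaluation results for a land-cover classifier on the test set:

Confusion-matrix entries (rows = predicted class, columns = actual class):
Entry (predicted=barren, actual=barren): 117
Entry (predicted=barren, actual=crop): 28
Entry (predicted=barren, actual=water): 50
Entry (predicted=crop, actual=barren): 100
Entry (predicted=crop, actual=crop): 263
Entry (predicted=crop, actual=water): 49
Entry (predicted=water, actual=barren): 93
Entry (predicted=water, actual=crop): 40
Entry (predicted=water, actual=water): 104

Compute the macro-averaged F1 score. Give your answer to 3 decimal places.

0.548

Per-class F1 score (2·TP/(2·TP+FP+FN)):
  barren: TP=117, FP=28+50=78, FN=100+93=193 → 234/505 = 0.4634
  crop: TP=263, FP=100+49=149, FN=28+40=68 → 526/743 = 0.7079
  water: TP=104, FP=93+40=133, FN=50+49=99 → 208/440 = 0.4727
Macro-F1 score = mean = (0.4634 + 0.7079 + 0.4727) / 3 = 0.548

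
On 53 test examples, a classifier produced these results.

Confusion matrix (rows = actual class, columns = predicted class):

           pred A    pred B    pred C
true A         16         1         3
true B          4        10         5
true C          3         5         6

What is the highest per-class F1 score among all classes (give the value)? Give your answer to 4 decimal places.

Per-class F1 score (2·TP/(2·TP+FP+FN)):
  A: TP=16, FP=4+3=7, FN=1+3=4 → 32/43 = 0.74419
  B: TP=10, FP=1+5=6, FN=4+5=9 → 20/35 = 0.57143
  C: TP=6, FP=3+5=8, FN=3+5=8 → 12/28 = 0.42857
Highest is class 'A' with F1 score = 0.7442.

0.7442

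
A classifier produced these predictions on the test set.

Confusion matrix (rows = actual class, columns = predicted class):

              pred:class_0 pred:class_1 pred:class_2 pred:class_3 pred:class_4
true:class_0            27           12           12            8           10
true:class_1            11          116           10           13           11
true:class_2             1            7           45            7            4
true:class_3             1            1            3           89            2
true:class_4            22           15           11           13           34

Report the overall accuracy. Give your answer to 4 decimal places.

Accuracy = trace / total = (27+116+45+89+34=311) / 485 = 311/485 = 0.6412

0.6412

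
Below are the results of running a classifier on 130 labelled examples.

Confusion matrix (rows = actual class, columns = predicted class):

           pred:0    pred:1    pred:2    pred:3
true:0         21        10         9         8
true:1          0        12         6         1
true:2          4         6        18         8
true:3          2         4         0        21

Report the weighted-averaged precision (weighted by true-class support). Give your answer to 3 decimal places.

0.608

Per-class precision (TP/(TP+FP)):
  0: TP=21, FP=0+4+2=6 → 21/27 = 0.7778
  1: TP=12, FP=10+6+4=20 → 12/32 = 0.3750
  2: TP=18, FP=9+6+0=15 → 18/33 = 0.5455
  3: TP=21, FP=8+1+8=17 → 21/38 = 0.5526
Weighted-precision = Σ (supportᵢ/N)·precisionᵢ with N=130: (48/130)·0.7778 + (19/130)·0.3750 + (36/130)·0.5455 + (27/130)·0.5526 = 0.608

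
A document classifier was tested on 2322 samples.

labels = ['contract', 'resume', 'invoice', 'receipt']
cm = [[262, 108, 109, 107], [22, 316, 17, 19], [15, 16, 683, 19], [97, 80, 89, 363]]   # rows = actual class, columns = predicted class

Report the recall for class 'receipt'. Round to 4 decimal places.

0.5771

recall = TP/(TP+FN).
receipt: TP=363, FN=97+80+89=266 → 363/629 = 0.57711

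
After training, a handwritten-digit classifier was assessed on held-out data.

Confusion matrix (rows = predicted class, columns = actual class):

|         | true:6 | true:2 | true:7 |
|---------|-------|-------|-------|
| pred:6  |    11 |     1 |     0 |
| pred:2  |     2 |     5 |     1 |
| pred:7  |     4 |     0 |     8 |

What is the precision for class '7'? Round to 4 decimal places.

0.6667

One-vs-rest for '7': TP = diagonal; FP = other classes predicted '7'; FN = '7' predicted as other.
precision = TP/(TP+FP).
7: TP=8, FP=4+0=4 → 8/12 = 0.66667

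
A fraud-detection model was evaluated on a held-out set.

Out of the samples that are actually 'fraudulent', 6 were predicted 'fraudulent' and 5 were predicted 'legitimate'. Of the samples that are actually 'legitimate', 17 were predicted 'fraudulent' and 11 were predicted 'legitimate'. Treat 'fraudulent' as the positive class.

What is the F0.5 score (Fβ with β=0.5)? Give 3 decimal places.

0.291

Fβ = (1+β²)·TP / ((1+β²)·TP + β²·FN + FP), with β²=1/4
= 1.25·6 / (1.25·6 + 0.25·5 + 17) = 0.291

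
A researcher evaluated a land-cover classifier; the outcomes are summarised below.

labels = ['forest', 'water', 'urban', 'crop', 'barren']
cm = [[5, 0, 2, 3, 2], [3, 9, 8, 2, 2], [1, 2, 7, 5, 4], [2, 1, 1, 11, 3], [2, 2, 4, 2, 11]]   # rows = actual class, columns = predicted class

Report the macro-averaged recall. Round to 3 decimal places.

Per-class recall (TP/(TP+FN)):
  forest: TP=5, FN=0+2+3+2=7 → 5/12 = 0.4167
  water: TP=9, FN=3+8+2+2=15 → 9/24 = 0.3750
  urban: TP=7, FN=1+2+5+4=12 → 7/19 = 0.3684
  crop: TP=11, FN=2+1+1+3=7 → 11/18 = 0.6111
  barren: TP=11, FN=2+2+4+2=10 → 11/21 = 0.5238
Macro-recall = mean = (0.4167 + 0.3750 + 0.3684 + 0.6111 + 0.5238) / 5 = 0.459

0.459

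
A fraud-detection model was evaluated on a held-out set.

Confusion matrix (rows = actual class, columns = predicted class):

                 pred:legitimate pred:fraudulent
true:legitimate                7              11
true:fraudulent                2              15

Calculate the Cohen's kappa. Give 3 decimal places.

0.267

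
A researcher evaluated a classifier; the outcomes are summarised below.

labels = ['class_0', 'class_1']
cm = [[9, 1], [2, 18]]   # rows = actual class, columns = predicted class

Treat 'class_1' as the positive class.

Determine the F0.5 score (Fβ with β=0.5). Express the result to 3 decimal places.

0.938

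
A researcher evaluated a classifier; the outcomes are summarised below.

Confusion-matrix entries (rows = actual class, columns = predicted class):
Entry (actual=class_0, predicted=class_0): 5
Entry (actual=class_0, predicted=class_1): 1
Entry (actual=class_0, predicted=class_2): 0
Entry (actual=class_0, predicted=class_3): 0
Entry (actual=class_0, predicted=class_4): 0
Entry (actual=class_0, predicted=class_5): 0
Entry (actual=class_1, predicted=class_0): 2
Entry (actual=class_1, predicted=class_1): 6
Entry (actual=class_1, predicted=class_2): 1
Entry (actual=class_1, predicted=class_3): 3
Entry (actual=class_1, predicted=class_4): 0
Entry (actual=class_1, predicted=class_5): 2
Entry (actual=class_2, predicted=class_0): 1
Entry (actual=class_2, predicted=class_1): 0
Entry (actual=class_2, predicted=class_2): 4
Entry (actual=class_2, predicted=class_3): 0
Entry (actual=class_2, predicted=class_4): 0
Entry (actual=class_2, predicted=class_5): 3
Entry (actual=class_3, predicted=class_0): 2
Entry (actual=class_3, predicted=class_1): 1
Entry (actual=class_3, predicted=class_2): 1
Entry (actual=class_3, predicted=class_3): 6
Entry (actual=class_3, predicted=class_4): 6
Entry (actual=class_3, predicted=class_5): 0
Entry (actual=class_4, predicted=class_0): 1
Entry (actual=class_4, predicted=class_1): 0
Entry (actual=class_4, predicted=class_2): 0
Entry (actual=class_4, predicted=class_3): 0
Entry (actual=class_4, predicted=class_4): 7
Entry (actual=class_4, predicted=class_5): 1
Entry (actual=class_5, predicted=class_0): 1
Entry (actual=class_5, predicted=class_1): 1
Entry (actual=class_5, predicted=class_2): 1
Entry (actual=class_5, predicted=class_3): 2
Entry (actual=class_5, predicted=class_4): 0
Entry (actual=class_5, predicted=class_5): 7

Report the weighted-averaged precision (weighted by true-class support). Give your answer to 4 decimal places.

Per-class precision (TP/(TP+FP)):
  class_0: TP=5, FP=2+1+2+1+1=7 → 5/12 = 0.41667
  class_1: TP=6, FP=1+0+1+0+1=3 → 6/9 = 0.66667
  class_2: TP=4, FP=0+1+1+0+1=3 → 4/7 = 0.57143
  class_3: TP=6, FP=0+3+0+0+2=5 → 6/11 = 0.54545
  class_4: TP=7, FP=0+0+0+6+0=6 → 7/13 = 0.53846
  class_5: TP=7, FP=0+2+3+0+1=6 → 7/13 = 0.53846
Weighted-precision = Σ (supportᵢ/N)·precisionᵢ with N=65: (6/65)·0.41667 + (14/65)·0.66667 + (8/65)·0.57143 + (16/65)·0.54545 + (9/65)·0.53846 + (12/65)·0.53846 = 0.5606

0.5606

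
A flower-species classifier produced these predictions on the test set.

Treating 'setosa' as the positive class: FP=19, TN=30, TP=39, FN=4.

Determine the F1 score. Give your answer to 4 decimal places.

0.7723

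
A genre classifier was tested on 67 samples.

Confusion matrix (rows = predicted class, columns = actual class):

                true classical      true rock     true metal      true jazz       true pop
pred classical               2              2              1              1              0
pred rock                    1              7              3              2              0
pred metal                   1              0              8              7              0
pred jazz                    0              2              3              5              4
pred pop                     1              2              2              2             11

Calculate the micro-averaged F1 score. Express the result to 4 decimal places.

0.4925

Micro-averaging pools counts across classes: ΣTP=33, ΣFP=34, ΣFN=34.
Micro-F1 score = 2·TP/(2·TP+FP+FN) on pooled counts = 0.4925 (equals overall accuracy in single-label multiclass).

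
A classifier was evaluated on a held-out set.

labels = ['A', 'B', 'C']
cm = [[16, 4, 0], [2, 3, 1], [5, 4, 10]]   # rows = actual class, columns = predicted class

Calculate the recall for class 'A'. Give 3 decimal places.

Treat 'A' as positive and all other classes as negative.
recall = TP/(TP+FN).
A: TP=16, FN=4+0=4 → 16/20 = 0.8000

0.800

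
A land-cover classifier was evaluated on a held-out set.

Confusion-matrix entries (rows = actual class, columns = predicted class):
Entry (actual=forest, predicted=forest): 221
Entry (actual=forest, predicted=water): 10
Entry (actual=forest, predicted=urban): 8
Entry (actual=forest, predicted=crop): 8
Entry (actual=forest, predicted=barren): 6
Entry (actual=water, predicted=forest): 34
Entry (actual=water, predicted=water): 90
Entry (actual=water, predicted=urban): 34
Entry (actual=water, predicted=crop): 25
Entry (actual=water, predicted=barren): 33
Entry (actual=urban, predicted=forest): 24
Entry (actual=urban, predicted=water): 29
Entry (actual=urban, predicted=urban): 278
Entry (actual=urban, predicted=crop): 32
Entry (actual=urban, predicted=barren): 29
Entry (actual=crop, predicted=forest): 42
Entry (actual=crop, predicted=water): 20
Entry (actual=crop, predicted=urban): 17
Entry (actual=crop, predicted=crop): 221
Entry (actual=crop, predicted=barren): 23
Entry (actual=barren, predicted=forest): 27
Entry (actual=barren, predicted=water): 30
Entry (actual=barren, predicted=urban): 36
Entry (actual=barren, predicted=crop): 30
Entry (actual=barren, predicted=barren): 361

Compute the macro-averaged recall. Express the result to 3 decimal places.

Per-class recall (TP/(TP+FN)):
  forest: TP=221, FN=10+8+8+6=32 → 221/253 = 0.8735
  water: TP=90, FN=34+34+25+33=126 → 90/216 = 0.4167
  urban: TP=278, FN=24+29+32+29=114 → 278/392 = 0.7092
  crop: TP=221, FN=42+20+17+23=102 → 221/323 = 0.6842
  barren: TP=361, FN=27+30+36+30=123 → 361/484 = 0.7459
Macro-recall = mean = (0.8735 + 0.4167 + 0.7092 + 0.6842 + 0.7459) / 5 = 0.686

0.686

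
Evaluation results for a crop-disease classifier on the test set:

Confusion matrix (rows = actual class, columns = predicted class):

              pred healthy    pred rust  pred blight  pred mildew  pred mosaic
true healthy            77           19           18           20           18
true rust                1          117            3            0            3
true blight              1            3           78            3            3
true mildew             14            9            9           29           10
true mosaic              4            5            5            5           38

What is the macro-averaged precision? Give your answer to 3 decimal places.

Per-class precision (TP/(TP+FP)):
  healthy: TP=77, FP=1+1+14+4=20 → 77/97 = 0.7938
  rust: TP=117, FP=19+3+9+5=36 → 117/153 = 0.7647
  blight: TP=78, FP=18+3+9+5=35 → 78/113 = 0.6903
  mildew: TP=29, FP=20+0+3+5=28 → 29/57 = 0.5088
  mosaic: TP=38, FP=18+3+3+10=34 → 38/72 = 0.5278
Macro-precision = mean = (0.7938 + 0.7647 + 0.6903 + 0.5088 + 0.5278) / 5 = 0.657

0.657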